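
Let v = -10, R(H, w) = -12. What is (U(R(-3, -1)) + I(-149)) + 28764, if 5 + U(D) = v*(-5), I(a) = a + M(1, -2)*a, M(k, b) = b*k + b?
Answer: 29256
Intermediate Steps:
M(k, b) = b + b*k
I(a) = -3*a (I(a) = a + (-2*(1 + 1))*a = a + (-2*2)*a = a - 4*a = -3*a)
U(D) = 45 (U(D) = -5 - 10*(-5) = -5 + 50 = 45)
(U(R(-3, -1)) + I(-149)) + 28764 = (45 - 3*(-149)) + 28764 = (45 + 447) + 28764 = 492 + 28764 = 29256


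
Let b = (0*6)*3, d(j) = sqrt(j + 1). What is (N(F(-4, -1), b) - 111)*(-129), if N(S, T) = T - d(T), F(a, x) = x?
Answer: 14448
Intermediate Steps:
d(j) = sqrt(1 + j)
b = 0 (b = 0*3 = 0)
N(S, T) = T - sqrt(1 + T)
(N(F(-4, -1), b) - 111)*(-129) = ((0 - sqrt(1 + 0)) - 111)*(-129) = ((0 - sqrt(1)) - 111)*(-129) = ((0 - 1*1) - 111)*(-129) = ((0 - 1) - 111)*(-129) = (-1 - 111)*(-129) = -112*(-129) = 14448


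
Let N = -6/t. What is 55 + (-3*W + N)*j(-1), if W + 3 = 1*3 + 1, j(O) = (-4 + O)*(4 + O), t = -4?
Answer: 155/2 ≈ 77.500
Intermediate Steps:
W = 1 (W = -3 + (1*3 + 1) = -3 + (3 + 1) = -3 + 4 = 1)
N = 3/2 (N = -6/(-4) = -6*(-¼) = 3/2 ≈ 1.5000)
55 + (-3*W + N)*j(-1) = 55 + (-3*1 + 3/2)*(-16 + (-1)²) = 55 + (-3 + 3/2)*(-16 + 1) = 55 - 3/2*(-15) = 55 + 45/2 = 155/2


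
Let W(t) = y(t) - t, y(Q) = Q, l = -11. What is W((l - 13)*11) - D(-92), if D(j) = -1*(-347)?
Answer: -347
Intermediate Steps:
W(t) = 0 (W(t) = t - t = 0)
D(j) = 347
W((l - 13)*11) - D(-92) = 0 - 1*347 = 0 - 347 = -347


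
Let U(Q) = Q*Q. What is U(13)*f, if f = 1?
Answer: 169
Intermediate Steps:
U(Q) = Q²
U(13)*f = 13²*1 = 169*1 = 169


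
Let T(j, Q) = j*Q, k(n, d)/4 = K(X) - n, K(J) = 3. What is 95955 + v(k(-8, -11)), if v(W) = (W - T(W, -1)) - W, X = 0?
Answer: 95999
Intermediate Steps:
k(n, d) = 12 - 4*n (k(n, d) = 4*(3 - n) = 12 - 4*n)
T(j, Q) = Q*j
v(W) = W (v(W) = (W - (-1)*W) - W = (W + W) - W = 2*W - W = W)
95955 + v(k(-8, -11)) = 95955 + (12 - 4*(-8)) = 95955 + (12 + 32) = 95955 + 44 = 95999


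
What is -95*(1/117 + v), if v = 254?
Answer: -2823305/117 ≈ -24131.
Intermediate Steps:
-95*(1/117 + v) = -95*(1/117 + 254) = -95*29719/117 = -2823305/117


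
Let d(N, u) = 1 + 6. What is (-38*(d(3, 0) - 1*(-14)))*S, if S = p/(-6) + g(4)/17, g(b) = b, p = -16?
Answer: -39368/17 ≈ -2315.8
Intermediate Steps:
d(N, u) = 7
S = 148/51 (S = -16/(-6) + 4/17 = -16*(-⅙) + 4*(1/17) = 8/3 + 4/17 = 148/51 ≈ 2.9020)
(-38*(d(3, 0) - 1*(-14)))*S = -38*(7 - 1*(-14))*(148/51) = -38*(7 + 14)*(148/51) = -38*21*(148/51) = -798*148/51 = -39368/17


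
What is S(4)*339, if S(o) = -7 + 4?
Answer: -1017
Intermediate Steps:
S(o) = -3
S(4)*339 = -3*339 = -1017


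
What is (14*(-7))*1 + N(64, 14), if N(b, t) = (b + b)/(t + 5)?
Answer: -1734/19 ≈ -91.263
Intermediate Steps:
N(b, t) = 2*b/(5 + t) (N(b, t) = (2*b)/(5 + t) = 2*b/(5 + t))
(14*(-7))*1 + N(64, 14) = (14*(-7))*1 + 2*64/(5 + 14) = -98*1 + 2*64/19 = -98 + 2*64*(1/19) = -98 + 128/19 = -1734/19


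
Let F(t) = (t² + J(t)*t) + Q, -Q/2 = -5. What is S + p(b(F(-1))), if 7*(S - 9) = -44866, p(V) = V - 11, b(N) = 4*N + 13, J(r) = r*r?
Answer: -44509/7 ≈ -6358.4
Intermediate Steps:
J(r) = r²
Q = 10 (Q = -2*(-5) = 10)
F(t) = 10 + t² + t³ (F(t) = (t² + t²*t) + 10 = (t² + t³) + 10 = 10 + t² + t³)
b(N) = 13 + 4*N
p(V) = -11 + V
S = -44803/7 (S = 9 + (⅐)*(-44866) = 9 - 44866/7 = -44803/7 ≈ -6400.4)
S + p(b(F(-1))) = -44803/7 + (-11 + (13 + 4*(10 + (-1)² + (-1)³))) = -44803/7 + (-11 + (13 + 4*(10 + 1 - 1))) = -44803/7 + (-11 + (13 + 4*10)) = -44803/7 + (-11 + (13 + 40)) = -44803/7 + (-11 + 53) = -44803/7 + 42 = -44509/7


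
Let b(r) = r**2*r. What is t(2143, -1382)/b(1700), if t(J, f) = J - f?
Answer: 141/196520000 ≈ 7.1748e-7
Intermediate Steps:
b(r) = r**3
t(2143, -1382)/b(1700) = (2143 - 1*(-1382))/(1700**3) = (2143 + 1382)/4913000000 = 3525*(1/4913000000) = 141/196520000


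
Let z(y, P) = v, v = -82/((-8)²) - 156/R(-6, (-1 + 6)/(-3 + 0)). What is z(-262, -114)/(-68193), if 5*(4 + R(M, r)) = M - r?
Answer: -71887/159298848 ≈ -0.00045127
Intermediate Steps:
R(M, r) = -4 - r/5 + M/5 (R(M, r) = -4 + (M - r)/5 = -4 + (-r/5 + M/5) = -4 - r/5 + M/5)
v = 71887/2336 (v = -82/((-8)²) - 156/(-4 - (-1 + 6)/(5*(-3 + 0)) + (⅕)*(-6)) = -82/64 - 156/(-4 - 1/(-3) - 6/5) = -82*1/64 - 156/(-4 - (-1)/3 - 6/5) = -41/32 - 156/(-4 - ⅕*(-5/3) - 6/5) = -41/32 - 156/(-4 + ⅓ - 6/5) = -41/32 - 156/(-73/15) = -41/32 - 156*(-15/73) = -41/32 + 2340/73 = 71887/2336 ≈ 30.774)
z(y, P) = 71887/2336
z(-262, -114)/(-68193) = (71887/2336)/(-68193) = (71887/2336)*(-1/68193) = -71887/159298848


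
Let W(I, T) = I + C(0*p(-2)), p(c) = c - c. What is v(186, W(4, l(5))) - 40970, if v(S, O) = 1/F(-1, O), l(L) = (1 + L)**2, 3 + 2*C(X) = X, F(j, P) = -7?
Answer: -286791/7 ≈ -40970.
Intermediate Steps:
p(c) = 0
C(X) = -3/2 + X/2
W(I, T) = -3/2 + I (W(I, T) = I + (-3/2 + (0*0)/2) = I + (-3/2 + (1/2)*0) = I + (-3/2 + 0) = I - 3/2 = -3/2 + I)
v(S, O) = -1/7 (v(S, O) = 1/(-7) = -1/7)
v(186, W(4, l(5))) - 40970 = -1/7 - 40970 = -286791/7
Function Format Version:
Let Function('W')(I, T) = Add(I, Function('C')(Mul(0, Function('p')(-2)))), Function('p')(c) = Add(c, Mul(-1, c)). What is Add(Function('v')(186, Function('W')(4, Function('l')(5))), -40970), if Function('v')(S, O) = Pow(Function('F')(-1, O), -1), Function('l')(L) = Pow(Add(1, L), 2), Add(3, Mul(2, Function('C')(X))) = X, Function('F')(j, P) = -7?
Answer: Rational(-286791, 7) ≈ -40970.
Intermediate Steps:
Function('p')(c) = 0
Function('C')(X) = Add(Rational(-3, 2), Mul(Rational(1, 2), X))
Function('W')(I, T) = Add(Rational(-3, 2), I) (Function('W')(I, T) = Add(I, Add(Rational(-3, 2), Mul(Rational(1, 2), Mul(0, 0)))) = Add(I, Add(Rational(-3, 2), Mul(Rational(1, 2), 0))) = Add(I, Add(Rational(-3, 2), 0)) = Add(I, Rational(-3, 2)) = Add(Rational(-3, 2), I))
Function('v')(S, O) = Rational(-1, 7) (Function('v')(S, O) = Pow(-7, -1) = Rational(-1, 7))
Add(Function('v')(186, Function('W')(4, Function('l')(5))), -40970) = Add(Rational(-1, 7), -40970) = Rational(-286791, 7)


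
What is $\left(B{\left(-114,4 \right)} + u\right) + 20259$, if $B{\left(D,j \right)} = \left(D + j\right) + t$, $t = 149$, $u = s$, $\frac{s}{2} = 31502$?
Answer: $83302$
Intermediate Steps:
$s = 63004$ ($s = 2 \cdot 31502 = 63004$)
$u = 63004$
$B{\left(D,j \right)} = 149 + D + j$ ($B{\left(D,j \right)} = \left(D + j\right) + 149 = 149 + D + j$)
$\left(B{\left(-114,4 \right)} + u\right) + 20259 = \left(\left(149 - 114 + 4\right) + 63004\right) + 20259 = \left(39 + 63004\right) + 20259 = 63043 + 20259 = 83302$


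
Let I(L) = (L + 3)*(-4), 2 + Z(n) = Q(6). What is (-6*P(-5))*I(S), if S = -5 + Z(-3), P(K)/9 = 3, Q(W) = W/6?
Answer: -1944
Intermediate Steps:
Q(W) = W/6 (Q(W) = W*(1/6) = W/6)
P(K) = 27 (P(K) = 9*3 = 27)
Z(n) = -1 (Z(n) = -2 + (1/6)*6 = -2 + 1 = -1)
S = -6 (S = -5 - 1 = -6)
I(L) = -12 - 4*L (I(L) = (3 + L)*(-4) = -12 - 4*L)
(-6*P(-5))*I(S) = (-6*27)*(-12 - 4*(-6)) = -162*(-12 + 24) = -162*12 = -1944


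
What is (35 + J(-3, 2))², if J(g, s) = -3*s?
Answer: 841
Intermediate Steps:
(35 + J(-3, 2))² = (35 - 3*2)² = (35 - 6)² = 29² = 841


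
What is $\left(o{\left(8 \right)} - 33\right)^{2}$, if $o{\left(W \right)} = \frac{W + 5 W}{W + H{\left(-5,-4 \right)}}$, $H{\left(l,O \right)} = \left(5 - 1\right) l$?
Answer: $1369$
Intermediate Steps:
$H{\left(l,O \right)} = 4 l$
$o{\left(W \right)} = \frac{6 W}{-20 + W}$ ($o{\left(W \right)} = \frac{W + 5 W}{W + 4 \left(-5\right)} = \frac{6 W}{W - 20} = \frac{6 W}{-20 + W}$)
$\left(o{\left(8 \right)} - 33\right)^{2} = \left(6 \cdot 8 \frac{1}{-20 + 8} - 33\right)^{2} = \left(6 \cdot 8 \frac{1}{-12} - 33\right)^{2} = \left(6 \cdot 8 \left(- \frac{1}{12}\right) - 33\right)^{2} = \left(-4 - 33\right)^{2} = \left(-37\right)^{2} = 1369$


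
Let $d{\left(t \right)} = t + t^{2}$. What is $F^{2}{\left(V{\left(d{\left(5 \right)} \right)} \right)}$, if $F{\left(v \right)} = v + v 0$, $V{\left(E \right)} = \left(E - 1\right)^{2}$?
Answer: $707281$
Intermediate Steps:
$V{\left(E \right)} = \left(-1 + E\right)^{2}$
$F{\left(v \right)} = v$ ($F{\left(v \right)} = v + 0 = v$)
$F^{2}{\left(V{\left(d{\left(5 \right)} \right)} \right)} = \left(\left(-1 + 5 \left(1 + 5\right)\right)^{2}\right)^{2} = \left(\left(-1 + 5 \cdot 6\right)^{2}\right)^{2} = \left(\left(-1 + 30\right)^{2}\right)^{2} = \left(29^{2}\right)^{2} = 841^{2} = 707281$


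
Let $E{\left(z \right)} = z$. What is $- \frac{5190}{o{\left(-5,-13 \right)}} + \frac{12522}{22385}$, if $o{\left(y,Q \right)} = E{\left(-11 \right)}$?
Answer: $\frac{10574172}{22385} \approx 472.38$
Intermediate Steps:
$o{\left(y,Q \right)} = -11$
$- \frac{5190}{o{\left(-5,-13 \right)}} + \frac{12522}{22385} = - \frac{5190}{-11} + \frac{12522}{22385} = \left(-5190\right) \left(- \frac{1}{11}\right) + 12522 \cdot \frac{1}{22385} = \frac{5190}{11} + \frac{12522}{22385} = \frac{10574172}{22385}$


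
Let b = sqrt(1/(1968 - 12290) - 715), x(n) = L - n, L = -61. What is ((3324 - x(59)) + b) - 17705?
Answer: -14261 + I*sqrt(76178744382)/10322 ≈ -14261.0 + 26.739*I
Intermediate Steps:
x(n) = -61 - n
b = I*sqrt(76178744382)/10322 (b = sqrt(1/(-10322) - 715) = sqrt(-1/10322 - 715) = sqrt(-7380231/10322) = I*sqrt(76178744382)/10322 ≈ 26.739*I)
((3324 - x(59)) + b) - 17705 = ((3324 - (-61 - 1*59)) + I*sqrt(76178744382)/10322) - 17705 = ((3324 - (-61 - 59)) + I*sqrt(76178744382)/10322) - 17705 = ((3324 - 1*(-120)) + I*sqrt(76178744382)/10322) - 17705 = ((3324 + 120) + I*sqrt(76178744382)/10322) - 17705 = (3444 + I*sqrt(76178744382)/10322) - 17705 = -14261 + I*sqrt(76178744382)/10322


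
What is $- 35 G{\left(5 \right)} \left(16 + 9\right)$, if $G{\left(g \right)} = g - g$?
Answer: $0$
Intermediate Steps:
$G{\left(g \right)} = 0$
$- 35 G{\left(5 \right)} \left(16 + 9\right) = \left(-35\right) 0 \left(16 + 9\right) = 0 \cdot 25 = 0$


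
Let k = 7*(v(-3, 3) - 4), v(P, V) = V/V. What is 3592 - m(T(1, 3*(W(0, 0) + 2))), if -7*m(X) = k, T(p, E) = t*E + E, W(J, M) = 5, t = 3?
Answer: 3589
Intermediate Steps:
v(P, V) = 1
k = -21 (k = 7*(1 - 4) = 7*(-3) = -21)
T(p, E) = 4*E (T(p, E) = 3*E + E = 4*E)
m(X) = 3 (m(X) = -⅐*(-21) = 3)
3592 - m(T(1, 3*(W(0, 0) + 2))) = 3592 - 1*3 = 3592 - 3 = 3589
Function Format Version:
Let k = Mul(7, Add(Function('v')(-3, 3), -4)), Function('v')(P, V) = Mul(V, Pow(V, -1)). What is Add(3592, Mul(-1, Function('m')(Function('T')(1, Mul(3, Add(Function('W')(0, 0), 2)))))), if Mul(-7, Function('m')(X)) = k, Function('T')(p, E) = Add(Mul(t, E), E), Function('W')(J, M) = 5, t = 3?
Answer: 3589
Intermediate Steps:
Function('v')(P, V) = 1
k = -21 (k = Mul(7, Add(1, -4)) = Mul(7, -3) = -21)
Function('T')(p, E) = Mul(4, E) (Function('T')(p, E) = Add(Mul(3, E), E) = Mul(4, E))
Function('m')(X) = 3 (Function('m')(X) = Mul(Rational(-1, 7), -21) = 3)
Add(3592, Mul(-1, Function('m')(Function('T')(1, Mul(3, Add(Function('W')(0, 0), 2)))))) = Add(3592, Mul(-1, 3)) = Add(3592, -3) = 3589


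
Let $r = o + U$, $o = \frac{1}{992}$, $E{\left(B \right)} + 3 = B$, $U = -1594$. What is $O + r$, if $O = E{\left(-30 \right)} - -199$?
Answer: $- \frac{1416575}{992} \approx -1428.0$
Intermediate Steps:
$E{\left(B \right)} = -3 + B$
$o = \frac{1}{992} \approx 0.0010081$
$O = 166$ ($O = \left(-3 - 30\right) - -199 = -33 + 199 = 166$)
$r = - \frac{1581247}{992}$ ($r = \frac{1}{992} - 1594 = - \frac{1581247}{992} \approx -1594.0$)
$O + r = 166 - \frac{1581247}{992} = - \frac{1416575}{992}$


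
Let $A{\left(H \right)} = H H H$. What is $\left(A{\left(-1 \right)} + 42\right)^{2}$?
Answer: $1681$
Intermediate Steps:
$A{\left(H \right)} = H^{3}$ ($A{\left(H \right)} = H^{2} H = H^{3}$)
$\left(A{\left(-1 \right)} + 42\right)^{2} = \left(\left(-1\right)^{3} + 42\right)^{2} = \left(-1 + 42\right)^{2} = 41^{2} = 1681$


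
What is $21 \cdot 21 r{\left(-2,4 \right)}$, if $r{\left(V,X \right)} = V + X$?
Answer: $882$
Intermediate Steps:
$21 \cdot 21 r{\left(-2,4 \right)} = 21 \cdot 21 \left(-2 + 4\right) = 441 \cdot 2 = 882$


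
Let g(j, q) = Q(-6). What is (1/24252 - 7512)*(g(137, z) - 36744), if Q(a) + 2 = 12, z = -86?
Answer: 3346118849441/12126 ≈ 2.7595e+8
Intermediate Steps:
Q(a) = 10 (Q(a) = -2 + 12 = 10)
g(j, q) = 10
(1/24252 - 7512)*(g(137, z) - 36744) = (1/24252 - 7512)*(10 - 36744) = (1/24252 - 7512)*(-36734) = -182181023/24252*(-36734) = 3346118849441/12126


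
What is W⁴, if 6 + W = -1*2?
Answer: 4096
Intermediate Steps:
W = -8 (W = -6 - 1*2 = -6 - 2 = -8)
W⁴ = (-8)⁴ = 4096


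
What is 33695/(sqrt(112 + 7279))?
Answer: 33695*sqrt(7391)/7391 ≈ 391.94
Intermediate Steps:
33695/(sqrt(112 + 7279)) = 33695/(sqrt(7391)) = 33695*(sqrt(7391)/7391) = 33695*sqrt(7391)/7391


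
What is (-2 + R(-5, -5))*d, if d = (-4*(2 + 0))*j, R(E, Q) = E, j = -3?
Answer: -168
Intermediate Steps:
d = 24 (d = -4*(2 + 0)*(-3) = -4*2*(-3) = -8*(-3) = 24)
(-2 + R(-5, -5))*d = (-2 - 5)*24 = -7*24 = -168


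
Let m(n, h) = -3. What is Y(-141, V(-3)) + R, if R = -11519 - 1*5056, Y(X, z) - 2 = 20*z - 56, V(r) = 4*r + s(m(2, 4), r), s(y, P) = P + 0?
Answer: -16929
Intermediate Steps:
s(y, P) = P
V(r) = 5*r (V(r) = 4*r + r = 5*r)
Y(X, z) = -54 + 20*z (Y(X, z) = 2 + (20*z - 56) = 2 + (-56 + 20*z) = -54 + 20*z)
R = -16575 (R = -11519 - 5056 = -16575)
Y(-141, V(-3)) + R = (-54 + 20*(5*(-3))) - 16575 = (-54 + 20*(-15)) - 16575 = (-54 - 300) - 16575 = -354 - 16575 = -16929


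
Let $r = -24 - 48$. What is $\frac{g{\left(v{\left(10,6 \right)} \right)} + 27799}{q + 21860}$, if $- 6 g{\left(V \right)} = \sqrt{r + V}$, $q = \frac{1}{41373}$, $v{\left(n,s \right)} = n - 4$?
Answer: $\frac{1150128027}{904413781} - \frac{13791 i \sqrt{66}}{1808827562} \approx 1.2717 - 6.194 \cdot 10^{-5} i$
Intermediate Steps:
$v{\left(n,s \right)} = -4 + n$ ($v{\left(n,s \right)} = n - 4 = -4 + n$)
$r = -72$ ($r = -24 - 48 = -72$)
$q = \frac{1}{41373} \approx 2.417 \cdot 10^{-5}$
$g{\left(V \right)} = - \frac{\sqrt{-72 + V}}{6}$
$\frac{g{\left(v{\left(10,6 \right)} \right)} + 27799}{q + 21860} = \frac{- \frac{\sqrt{-72 + \left(-4 + 10\right)}}{6} + 27799}{\frac{1}{41373} + 21860} = \frac{- \frac{\sqrt{-72 + 6}}{6} + 27799}{\frac{904413781}{41373}} = \left(- \frac{\sqrt{-66}}{6} + 27799\right) \frac{41373}{904413781} = \left(- \frac{i \sqrt{66}}{6} + 27799\right) \frac{41373}{904413781} = \left(27799 - \frac{i \sqrt{66}}{6}\right) \frac{41373}{904413781} = \frac{1150128027}{904413781} - \frac{13791 i \sqrt{66}}{1808827562}$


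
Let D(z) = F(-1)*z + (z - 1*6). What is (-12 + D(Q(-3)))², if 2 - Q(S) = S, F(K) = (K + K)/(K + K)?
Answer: 64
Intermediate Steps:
F(K) = 1 (F(K) = (2*K)/((2*K)) = (2*K)*(1/(2*K)) = 1)
Q(S) = 2 - S
D(z) = -6 + 2*z (D(z) = 1*z + (z - 1*6) = z + (z - 6) = z + (-6 + z) = -6 + 2*z)
(-12 + D(Q(-3)))² = (-12 + (-6 + 2*(2 - 1*(-3))))² = (-12 + (-6 + 2*(2 + 3)))² = (-12 + (-6 + 2*5))² = (-12 + (-6 + 10))² = (-12 + 4)² = (-8)² = 64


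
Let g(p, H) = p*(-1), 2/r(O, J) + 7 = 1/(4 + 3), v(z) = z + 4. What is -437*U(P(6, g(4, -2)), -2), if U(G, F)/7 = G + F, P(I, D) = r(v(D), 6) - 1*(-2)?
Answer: 21413/24 ≈ 892.21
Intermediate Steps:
v(z) = 4 + z
r(O, J) = -7/24 (r(O, J) = 2/(-7 + 1/(4 + 3)) = 2/(-7 + 1/7) = 2/(-7 + ⅐) = 2/(-48/7) = 2*(-7/48) = -7/24)
g(p, H) = -p
P(I, D) = 41/24 (P(I, D) = -7/24 - 1*(-2) = -7/24 + 2 = 41/24)
U(G, F) = 7*F + 7*G (U(G, F) = 7*(G + F) = 7*(F + G) = 7*F + 7*G)
-437*U(P(6, g(4, -2)), -2) = -437*(7*(-2) + 7*(41/24)) = -437*(-14 + 287/24) = -437*(-49/24) = 21413/24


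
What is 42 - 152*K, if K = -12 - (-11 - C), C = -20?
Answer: 3234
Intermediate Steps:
K = -21 (K = -12 - (-11 - 1*(-20)) = -12 - (-11 + 20) = -12 - 1*9 = -12 - 9 = -21)
42 - 152*K = 42 - 152*(-21) = 42 + 3192 = 3234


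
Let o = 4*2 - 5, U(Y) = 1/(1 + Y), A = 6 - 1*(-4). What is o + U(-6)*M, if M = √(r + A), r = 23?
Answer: 3 - √33/5 ≈ 1.8511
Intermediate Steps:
A = 10 (A = 6 + 4 = 10)
M = √33 (M = √(23 + 10) = √33 ≈ 5.7446)
o = 3 (o = 8 - 5 = 3)
o + U(-6)*M = 3 + √33/(1 - 6) = 3 + √33/(-5) = 3 - √33/5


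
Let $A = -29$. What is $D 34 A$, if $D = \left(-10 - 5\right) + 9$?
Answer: $5916$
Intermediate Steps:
$D = -6$ ($D = -15 + 9 = -6$)
$D 34 A = \left(-6\right) 34 \left(-29\right) = \left(-204\right) \left(-29\right) = 5916$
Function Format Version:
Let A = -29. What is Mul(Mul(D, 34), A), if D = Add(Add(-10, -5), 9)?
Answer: 5916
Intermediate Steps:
D = -6 (D = Add(-15, 9) = -6)
Mul(Mul(D, 34), A) = Mul(Mul(-6, 34), -29) = Mul(-204, -29) = 5916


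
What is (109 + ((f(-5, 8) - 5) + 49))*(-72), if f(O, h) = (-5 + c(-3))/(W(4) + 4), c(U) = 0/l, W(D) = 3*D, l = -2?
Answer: -21987/2 ≈ -10994.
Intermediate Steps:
c(U) = 0 (c(U) = 0/(-2) = 0*(-½) = 0)
f(O, h) = -5/16 (f(O, h) = (-5 + 0)/(3*4 + 4) = -5/(12 + 4) = -5/16)
(109 + ((f(-5, 8) - 5) + 49))*(-72) = (109 + ((-5/16 - 5) + 49))*(-72) = (109 + (-85/16 + 49))*(-72) = (109 + 699/16)*(-72) = (2443/16)*(-72) = -21987/2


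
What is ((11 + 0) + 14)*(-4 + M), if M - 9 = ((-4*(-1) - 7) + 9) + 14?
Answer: 625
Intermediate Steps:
M = 29 (M = 9 + (((-4*(-1) - 7) + 9) + 14) = 9 + (((4 - 7) + 9) + 14) = 9 + ((-3 + 9) + 14) = 9 + (6 + 14) = 9 + 20 = 29)
((11 + 0) + 14)*(-4 + M) = ((11 + 0) + 14)*(-4 + 29) = (11 + 14)*25 = 25*25 = 625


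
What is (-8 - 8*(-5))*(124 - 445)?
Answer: -10272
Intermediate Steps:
(-8 - 8*(-5))*(124 - 445) = (-8 + 40)*(-321) = 32*(-321) = -10272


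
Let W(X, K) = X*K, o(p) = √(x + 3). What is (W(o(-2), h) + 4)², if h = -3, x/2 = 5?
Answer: 133 - 24*√13 ≈ 46.467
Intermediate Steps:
x = 10 (x = 2*5 = 10)
o(p) = √13 (o(p) = √(10 + 3) = √13)
W(X, K) = K*X
(W(o(-2), h) + 4)² = (-3*√13 + 4)² = (4 - 3*√13)²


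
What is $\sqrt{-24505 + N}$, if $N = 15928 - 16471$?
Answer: $2 i \sqrt{6262} \approx 158.27 i$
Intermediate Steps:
$N = -543$
$\sqrt{-24505 + N} = \sqrt{-24505 - 543} = \sqrt{-25048} = 2 i \sqrt{6262}$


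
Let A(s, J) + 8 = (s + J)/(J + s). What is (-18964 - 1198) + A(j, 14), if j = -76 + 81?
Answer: -20169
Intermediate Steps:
j = 5
A(s, J) = -7 (A(s, J) = -8 + (s + J)/(J + s) = -8 + (J + s)/(J + s) = -8 + 1 = -7)
(-18964 - 1198) + A(j, 14) = (-18964 - 1198) - 7 = -20162 - 7 = -20169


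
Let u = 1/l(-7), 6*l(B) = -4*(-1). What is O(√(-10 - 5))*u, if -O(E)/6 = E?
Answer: -9*I*√15 ≈ -34.857*I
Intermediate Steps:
l(B) = ⅔ (l(B) = (-4*(-1))/6 = (-1*(-4))/6 = (⅙)*4 = ⅔)
O(E) = -6*E
u = 3/2 (u = 1/(⅔) = 3/2 ≈ 1.5000)
O(√(-10 - 5))*u = -6*√(-10 - 5)*(3/2) = -6*I*√15*(3/2) = -9*I*√15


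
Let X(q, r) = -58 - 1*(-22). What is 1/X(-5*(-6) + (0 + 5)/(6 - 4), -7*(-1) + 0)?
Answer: -1/36 ≈ -0.027778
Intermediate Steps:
X(q, r) = -36 (X(q, r) = -58 + 22 = -36)
1/X(-5*(-6) + (0 + 5)/(6 - 4), -7*(-1) + 0) = 1/(-36) = -1/36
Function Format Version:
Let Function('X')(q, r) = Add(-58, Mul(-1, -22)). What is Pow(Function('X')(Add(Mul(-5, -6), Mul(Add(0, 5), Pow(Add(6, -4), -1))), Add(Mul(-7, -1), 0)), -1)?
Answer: Rational(-1, 36) ≈ -0.027778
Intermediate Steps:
Function('X')(q, r) = -36 (Function('X')(q, r) = Add(-58, 22) = -36)
Pow(Function('X')(Add(Mul(-5, -6), Mul(Add(0, 5), Pow(Add(6, -4), -1))), Add(Mul(-7, -1), 0)), -1) = Pow(-36, -1) = Rational(-1, 36)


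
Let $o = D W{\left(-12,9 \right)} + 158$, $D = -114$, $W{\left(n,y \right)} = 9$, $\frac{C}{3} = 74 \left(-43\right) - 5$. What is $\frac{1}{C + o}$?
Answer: $- \frac{1}{10429} \approx -9.5886 \cdot 10^{-5}$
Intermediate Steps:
$C = -9561$ ($C = 3 \left(74 \left(-43\right) - 5\right) = 3 \left(-3182 - 5\right) = 3 \left(-3187\right) = -9561$)
$o = -868$ ($o = \left(-114\right) 9 + 158 = -1026 + 158 = -868$)
$\frac{1}{C + o} = \frac{1}{-9561 - 868} = \frac{1}{-10429} = - \frac{1}{10429}$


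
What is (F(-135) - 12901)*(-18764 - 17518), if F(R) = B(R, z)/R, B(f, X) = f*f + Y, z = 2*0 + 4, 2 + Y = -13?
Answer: 1418904362/3 ≈ 4.7297e+8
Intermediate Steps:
Y = -15 (Y = -2 - 13 = -15)
z = 4 (z = 0 + 4 = 4)
B(f, X) = -15 + f² (B(f, X) = f*f - 15 = f² - 15 = -15 + f²)
F(R) = (-15 + R²)/R
(F(-135) - 12901)*(-18764 - 17518) = ((-135 - 15/(-135)) - 12901)*(-18764 - 17518) = ((-135 - 15*(-1/135)) - 12901)*(-36282) = ((-135 + ⅑) - 12901)*(-36282) = (-1214/9 - 12901)*(-36282) = -117323/9*(-36282) = 1418904362/3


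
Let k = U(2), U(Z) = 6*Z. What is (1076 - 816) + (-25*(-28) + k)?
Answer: 972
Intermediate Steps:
k = 12 (k = 6*2 = 12)
(1076 - 816) + (-25*(-28) + k) = (1076 - 816) + (-25*(-28) + 12) = 260 + (700 + 12) = 260 + 712 = 972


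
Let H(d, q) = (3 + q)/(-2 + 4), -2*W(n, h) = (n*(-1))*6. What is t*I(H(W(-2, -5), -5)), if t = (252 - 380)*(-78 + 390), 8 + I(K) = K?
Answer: 359424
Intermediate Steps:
W(n, h) = 3*n (W(n, h) = -n*(-1)*6/2 = -(-n)*6/2 = -(-3)*n = 3*n)
H(d, q) = 3/2 + q/2 (H(d, q) = (3 + q)/2 = (3 + q)*(½) = 3/2 + q/2)
I(K) = -8 + K
t = -39936 (t = -128*312 = -39936)
t*I(H(W(-2, -5), -5)) = -39936*(-8 + (3/2 + (½)*(-5))) = -39936*(-8 + (3/2 - 5/2)) = -39936*(-8 - 1) = -39936*(-9) = 359424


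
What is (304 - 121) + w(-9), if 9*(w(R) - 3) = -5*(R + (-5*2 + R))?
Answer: 1814/9 ≈ 201.56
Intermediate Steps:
w(R) = 77/9 - 10*R/9 (w(R) = 3 + (-5*(R + (-5*2 + R)))/9 = 3 + (-5*(R + (-10 + R)))/9 = 3 + (-5*(-10 + 2*R))/9 = 3 + (50 - 10*R)/9 = 3 + (50/9 - 10*R/9) = 77/9 - 10*R/9)
(304 - 121) + w(-9) = (304 - 121) + (77/9 - 10/9*(-9)) = 183 + (77/9 + 10) = 183 + 167/9 = 1814/9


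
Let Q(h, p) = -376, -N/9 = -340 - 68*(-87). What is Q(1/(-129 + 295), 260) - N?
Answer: 49808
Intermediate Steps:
N = -50184 (N = -9*(-340 - 68*(-87)) = -9*(-340 + 5916) = -9*5576 = -50184)
Q(1/(-129 + 295), 260) - N = -376 - 1*(-50184) = -376 + 50184 = 49808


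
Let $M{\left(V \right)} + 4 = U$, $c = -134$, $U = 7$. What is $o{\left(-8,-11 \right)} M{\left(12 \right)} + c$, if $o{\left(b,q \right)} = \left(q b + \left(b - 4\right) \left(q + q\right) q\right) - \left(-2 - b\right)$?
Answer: $-8600$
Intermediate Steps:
$M{\left(V \right)} = 3$ ($M{\left(V \right)} = -4 + 7 = 3$)
$o{\left(b,q \right)} = 2 + b + b q + 2 q^{2} \left(-4 + b\right)$ ($o{\left(b,q \right)} = \left(b q + \left(-4 + b\right) 2 q q\right) + \left(2 + b\right) = \left(b q + 2 q \left(-4 + b\right) q\right) + \left(2 + b\right) = \left(b q + 2 q^{2} \left(-4 + b\right)\right) + \left(2 + b\right) = 2 + b + b q + 2 q^{2} \left(-4 + b\right)$)
$o{\left(-8,-11 \right)} M{\left(12 \right)} + c = \left(2 - 8 - 8 \left(-11\right)^{2} - -88 + 2 \left(-8\right) \left(-11\right)^{2}\right) 3 - 134 = \left(2 - 8 - 968 + 88 + 2 \left(-8\right) 121\right) 3 - 134 = \left(2 - 8 - 968 + 88 - 1936\right) 3 - 134 = \left(-2822\right) 3 - 134 = -8466 - 134 = -8600$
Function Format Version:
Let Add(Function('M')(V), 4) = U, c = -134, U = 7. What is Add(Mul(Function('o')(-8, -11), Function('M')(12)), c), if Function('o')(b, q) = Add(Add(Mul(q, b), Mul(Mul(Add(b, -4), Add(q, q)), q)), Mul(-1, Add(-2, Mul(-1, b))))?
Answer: -8600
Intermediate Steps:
Function('M')(V) = 3 (Function('M')(V) = Add(-4, 7) = 3)
Function('o')(b, q) = Add(2, b, Mul(b, q), Mul(2, Pow(q, 2), Add(-4, b))) (Function('o')(b, q) = Add(Add(Mul(b, q), Mul(Mul(Add(-4, b), Mul(2, q)), q)), Add(2, b)) = Add(Add(Mul(b, q), Mul(Mul(2, q, Add(-4, b)), q)), Add(2, b)) = Add(Add(Mul(b, q), Mul(2, Pow(q, 2), Add(-4, b))), Add(2, b)) = Add(2, b, Mul(b, q), Mul(2, Pow(q, 2), Add(-4, b))))
Add(Mul(Function('o')(-8, -11), Function('M')(12)), c) = Add(Mul(Add(2, -8, Mul(-8, Pow(-11, 2)), Mul(-8, -11), Mul(2, -8, Pow(-11, 2))), 3), -134) = Add(Mul(Add(2, -8, Mul(-8, 121), 88, Mul(2, -8, 121)), 3), -134) = Add(Mul(Add(2, -8, -968, 88, -1936), 3), -134) = Add(Mul(-2822, 3), -134) = Add(-8466, -134) = -8600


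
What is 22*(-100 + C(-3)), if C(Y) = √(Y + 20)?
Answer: -2200 + 22*√17 ≈ -2109.3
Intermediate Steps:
C(Y) = √(20 + Y)
22*(-100 + C(-3)) = 22*(-100 + √(20 - 3)) = 22*(-100 + √17) = -2200 + 22*√17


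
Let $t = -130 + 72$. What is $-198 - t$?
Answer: $-140$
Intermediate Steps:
$t = -58$
$-198 - t = -198 - -58 = -198 + 58 = -140$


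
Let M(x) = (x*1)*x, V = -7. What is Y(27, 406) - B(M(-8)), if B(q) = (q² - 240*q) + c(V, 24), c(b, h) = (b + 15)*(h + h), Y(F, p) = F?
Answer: 10907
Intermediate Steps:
M(x) = x² (M(x) = x*x = x²)
c(b, h) = 2*h*(15 + b) (c(b, h) = (15 + b)*(2*h) = 2*h*(15 + b))
B(q) = 384 + q² - 240*q (B(q) = (q² - 240*q) + 2*24*(15 - 7) = (q² - 240*q) + 2*24*8 = (q² - 240*q) + 384 = 384 + q² - 240*q)
Y(27, 406) - B(M(-8)) = 27 - (384 + ((-8)²)² - 240*(-8)²) = 27 - (384 + 64² - 240*64) = 27 - (384 + 4096 - 15360) = 27 - 1*(-10880) = 27 + 10880 = 10907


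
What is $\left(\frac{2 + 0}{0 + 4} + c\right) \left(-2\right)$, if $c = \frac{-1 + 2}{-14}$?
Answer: $- \frac{6}{7} \approx -0.85714$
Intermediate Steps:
$c = - \frac{1}{14}$ ($c = 1 \left(- \frac{1}{14}\right) = - \frac{1}{14} \approx -0.071429$)
$\left(\frac{2 + 0}{0 + 4} + c\right) \left(-2\right) = \left(\frac{2 + 0}{0 + 4} - \frac{1}{14}\right) \left(-2\right) = \left(\frac{2}{4} - \frac{1}{14}\right) \left(-2\right) = \left(2 \cdot \frac{1}{4} - \frac{1}{14}\right) \left(-2\right) = \left(\frac{1}{2} - \frac{1}{14}\right) \left(-2\right) = \frac{3}{7} \left(-2\right) = - \frac{6}{7}$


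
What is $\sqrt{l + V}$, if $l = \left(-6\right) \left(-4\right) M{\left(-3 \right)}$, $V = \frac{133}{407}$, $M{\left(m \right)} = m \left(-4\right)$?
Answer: $\frac{\sqrt{47761043}}{407} \approx 16.98$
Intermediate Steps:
$M{\left(m \right)} = - 4 m$
$V = \frac{133}{407}$ ($V = 133 \cdot \frac{1}{407} = \frac{133}{407} \approx 0.32678$)
$l = 288$ ($l = \left(-6\right) \left(-4\right) \left(\left(-4\right) \left(-3\right)\right) = 24 \cdot 12 = 288$)
$\sqrt{l + V} = \sqrt{288 + \frac{133}{407}} = \sqrt{\frac{117349}{407}} = \frac{\sqrt{47761043}}{407}$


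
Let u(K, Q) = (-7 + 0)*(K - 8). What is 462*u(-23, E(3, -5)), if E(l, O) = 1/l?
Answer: 100254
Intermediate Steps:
u(K, Q) = 56 - 7*K (u(K, Q) = -7*(-8 + K) = 56 - 7*K)
462*u(-23, E(3, -5)) = 462*(56 - 7*(-23)) = 462*(56 + 161) = 462*217 = 100254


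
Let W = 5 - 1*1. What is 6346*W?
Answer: 25384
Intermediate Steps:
W = 4 (W = 5 - 1 = 4)
6346*W = 6346*4 = 25384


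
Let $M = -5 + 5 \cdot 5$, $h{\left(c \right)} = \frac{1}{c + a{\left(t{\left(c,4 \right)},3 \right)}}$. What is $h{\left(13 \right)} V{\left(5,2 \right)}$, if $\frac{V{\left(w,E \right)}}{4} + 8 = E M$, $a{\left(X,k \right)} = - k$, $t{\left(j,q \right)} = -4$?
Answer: $\frac{64}{5} \approx 12.8$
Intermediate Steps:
$h{\left(c \right)} = \frac{1}{-3 + c}$ ($h{\left(c \right)} = \frac{1}{c - 3} = \frac{1}{-3 + c}$)
$M = 20$ ($M = -5 + 25 = 20$)
$V{\left(w,E \right)} = -32 + 80 E$ ($V{\left(w,E \right)} = -32 + 4 E 20 = -32 + 4 \cdot 20 E = -32 + 80 E$)
$h{\left(13 \right)} V{\left(5,2 \right)} = \frac{-32 + 80 \cdot 2}{-3 + 13} = \frac{-32 + 160}{10} = \frac{1}{10} \cdot 128 = \frac{64}{5}$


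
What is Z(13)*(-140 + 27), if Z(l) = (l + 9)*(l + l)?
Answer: -64636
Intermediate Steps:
Z(l) = 2*l*(9 + l) (Z(l) = (9 + l)*(2*l) = 2*l*(9 + l))
Z(13)*(-140 + 27) = (2*13*(9 + 13))*(-140 + 27) = (2*13*22)*(-113) = 572*(-113) = -64636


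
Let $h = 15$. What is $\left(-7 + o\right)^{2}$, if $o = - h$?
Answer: $484$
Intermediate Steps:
$o = -15$ ($o = \left(-1\right) 15 = -15$)
$\left(-7 + o\right)^{2} = \left(-7 - 15\right)^{2} = \left(-22\right)^{2} = 484$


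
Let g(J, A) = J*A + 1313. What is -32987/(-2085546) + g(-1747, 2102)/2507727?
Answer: -2524356265159/1743326671314 ≈ -1.4480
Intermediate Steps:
g(J, A) = 1313 + A*J (g(J, A) = A*J + 1313 = 1313 + A*J)
-32987/(-2085546) + g(-1747, 2102)/2507727 = -32987/(-2085546) + (1313 + 2102*(-1747))/2507727 = -32987*(-1/2085546) + (1313 - 3672194)*(1/2507727) = 32987/2085546 - 3670881*1/2507727 = 32987/2085546 - 1223627/835909 = -2524356265159/1743326671314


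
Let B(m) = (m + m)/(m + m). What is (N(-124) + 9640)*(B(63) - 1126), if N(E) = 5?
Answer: -10850625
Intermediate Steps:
B(m) = 1 (B(m) = (2*m)/((2*m)) = (2*m)*(1/(2*m)) = 1)
(N(-124) + 9640)*(B(63) - 1126) = (5 + 9640)*(1 - 1126) = 9645*(-1125) = -10850625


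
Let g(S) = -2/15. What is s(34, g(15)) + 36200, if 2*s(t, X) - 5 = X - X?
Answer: 72405/2 ≈ 36203.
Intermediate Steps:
g(S) = -2/15 (g(S) = -2*1/15 = -2/15)
s(t, X) = 5/2 (s(t, X) = 5/2 + (X - X)/2 = 5/2 + (½)*0 = 5/2 + 0 = 5/2)
s(34, g(15)) + 36200 = 5/2 + 36200 = 72405/2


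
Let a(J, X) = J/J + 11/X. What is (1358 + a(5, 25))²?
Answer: 1155048196/625 ≈ 1.8481e+6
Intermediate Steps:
a(J, X) = 1 + 11/X
(1358 + a(5, 25))² = (1358 + (11 + 25)/25)² = (1358 + (1/25)*36)² = (1358 + 36/25)² = (33986/25)² = 1155048196/625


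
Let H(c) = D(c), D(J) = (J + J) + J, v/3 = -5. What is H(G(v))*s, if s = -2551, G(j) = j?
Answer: 114795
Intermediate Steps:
v = -15 (v = 3*(-5) = -15)
D(J) = 3*J (D(J) = 2*J + J = 3*J)
H(c) = 3*c
H(G(v))*s = (3*(-15))*(-2551) = -45*(-2551) = 114795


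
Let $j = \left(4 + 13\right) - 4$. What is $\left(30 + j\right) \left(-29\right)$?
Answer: $-1247$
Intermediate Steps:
$j = 13$ ($j = 17 - 4 = 13$)
$\left(30 + j\right) \left(-29\right) = \left(30 + 13\right) \left(-29\right) = 43 \left(-29\right) = -1247$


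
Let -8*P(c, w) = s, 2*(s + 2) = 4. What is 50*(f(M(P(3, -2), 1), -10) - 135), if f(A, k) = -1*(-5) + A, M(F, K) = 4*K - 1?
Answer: -6350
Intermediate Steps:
s = 0 (s = -2 + (1/2)*4 = -2 + 2 = 0)
P(c, w) = 0 (P(c, w) = -1/8*0 = 0)
M(F, K) = -1 + 4*K
f(A, k) = 5 + A
50*(f(M(P(3, -2), 1), -10) - 135) = 50*((5 + (-1 + 4*1)) - 135) = 50*((5 + (-1 + 4)) - 135) = 50*((5 + 3) - 135) = 50*(8 - 135) = 50*(-127) = -6350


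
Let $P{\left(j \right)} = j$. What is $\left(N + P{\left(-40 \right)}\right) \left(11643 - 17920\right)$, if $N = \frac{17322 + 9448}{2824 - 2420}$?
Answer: $- \frac{33299485}{202} \approx -1.6485 \cdot 10^{5}$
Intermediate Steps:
$N = \frac{13385}{202}$ ($N = \frac{26770}{2824 - 2420} = \frac{26770}{404} = 26770 \cdot \frac{1}{404} = \frac{13385}{202} \approx 66.262$)
$\left(N + P{\left(-40 \right)}\right) \left(11643 - 17920\right) = \left(\frac{13385}{202} - 40\right) \left(11643 - 17920\right) = \frac{5305}{202} \left(-6277\right) = - \frac{33299485}{202}$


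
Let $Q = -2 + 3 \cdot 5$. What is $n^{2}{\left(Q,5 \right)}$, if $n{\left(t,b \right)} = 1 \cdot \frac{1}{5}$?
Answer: $\frac{1}{25} \approx 0.04$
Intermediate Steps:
$Q = 13$ ($Q = -2 + 15 = 13$)
$n{\left(t,b \right)} = \frac{1}{5}$ ($n{\left(t,b \right)} = 1 \cdot \frac{1}{5} = \frac{1}{5}$)
$n^{2}{\left(Q,5 \right)} = \left(\frac{1}{5}\right)^{2} = \frac{1}{25}$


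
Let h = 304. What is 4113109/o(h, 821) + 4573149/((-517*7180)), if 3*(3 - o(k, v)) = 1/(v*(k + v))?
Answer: 10576494765494472381/7714239761360 ≈ 1.3710e+6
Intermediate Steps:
o(k, v) = 3 - 1/(3*v*(k + v)) (o(k, v) = 3 - 1/(v*(k + v))/3 = 3 - 1/(3*v*(k + v)))
4113109/o(h, 821) + 4573149/((-517*7180)) = 4113109/(((⅓)*(-1 + 9*821² + 9*304*821)/(821*(304 + 821)))) + 4573149/((-517*7180)) = 4113109/(((⅓)*(1/821)*(-1 + 9*674041 + 2246256)/1125)) + 4573149/(-3712060) = 4113109/(((⅓)*(1/821)*(1/1125)*(-1 + 6066369 + 2246256))) + 4573149*(-1/3712060) = 4113109/(((⅓)*(1/821)*(1/1125)*8312624)) - 4573149/3712060 = 4113109/(8312624/2770875) - 4573149/3712060 = 4113109*(2770875/8312624) - 4573149/3712060 = 11396910900375/8312624 - 4573149/3712060 = 10576494765494472381/7714239761360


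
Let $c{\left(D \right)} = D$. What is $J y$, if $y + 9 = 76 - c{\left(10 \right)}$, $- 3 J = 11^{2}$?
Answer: $-2299$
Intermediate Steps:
$J = - \frac{121}{3}$ ($J = - \frac{11^{2}}{3} = \left(- \frac{1}{3}\right) 121 = - \frac{121}{3} \approx -40.333$)
$y = 57$ ($y = -9 + \left(76 - 10\right) = -9 + 66 = 57$)
$J y = \left(- \frac{121}{3}\right) 57 = -2299$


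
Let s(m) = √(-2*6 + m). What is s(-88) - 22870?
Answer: -22870 + 10*I ≈ -22870.0 + 10.0*I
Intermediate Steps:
s(m) = √(-12 + m)
s(-88) - 22870 = √(-12 - 88) - 22870 = √(-100) - 22870 = 10*I - 22870 = -22870 + 10*I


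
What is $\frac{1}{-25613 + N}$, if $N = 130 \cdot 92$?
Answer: $- \frac{1}{13653} \approx -7.3244 \cdot 10^{-5}$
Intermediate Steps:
$N = 11960$
$\frac{1}{-25613 + N} = \frac{1}{-25613 + 11960} = \frac{1}{-13653} = - \frac{1}{13653}$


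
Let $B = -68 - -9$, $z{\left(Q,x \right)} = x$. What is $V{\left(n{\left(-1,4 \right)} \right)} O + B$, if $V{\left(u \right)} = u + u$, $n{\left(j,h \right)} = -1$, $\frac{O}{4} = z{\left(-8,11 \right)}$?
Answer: $-147$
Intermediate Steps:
$O = 44$ ($O = 4 \cdot 11 = 44$)
$B = -59$ ($B = -68 + 9 = -59$)
$V{\left(u \right)} = 2 u$
$V{\left(n{\left(-1,4 \right)} \right)} O + B = 2 \left(-1\right) 44 - 59 = \left(-2\right) 44 - 59 = -88 - 59 = -147$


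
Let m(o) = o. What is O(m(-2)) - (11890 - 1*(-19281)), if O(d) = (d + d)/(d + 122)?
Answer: -935131/30 ≈ -31171.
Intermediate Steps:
O(d) = 2*d/(122 + d) (O(d) = (2*d)/(122 + d) = 2*d/(122 + d))
O(m(-2)) - (11890 - 1*(-19281)) = 2*(-2)/(122 - 2) - (11890 - 1*(-19281)) = 2*(-2)/120 - (11890 + 19281) = 2*(-2)*(1/120) - 1*31171 = -1/30 - 31171 = -935131/30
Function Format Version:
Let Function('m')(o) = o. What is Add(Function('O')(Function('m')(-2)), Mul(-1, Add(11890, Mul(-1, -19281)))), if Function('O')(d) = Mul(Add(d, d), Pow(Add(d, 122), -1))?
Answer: Rational(-935131, 30) ≈ -31171.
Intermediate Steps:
Function('O')(d) = Mul(2, d, Pow(Add(122, d), -1)) (Function('O')(d) = Mul(Mul(2, d), Pow(Add(122, d), -1)) = Mul(2, d, Pow(Add(122, d), -1)))
Add(Function('O')(Function('m')(-2)), Mul(-1, Add(11890, Mul(-1, -19281)))) = Add(Mul(2, -2, Pow(Add(122, -2), -1)), Mul(-1, Add(11890, Mul(-1, -19281)))) = Add(Mul(2, -2, Pow(120, -1)), Mul(-1, Add(11890, 19281))) = Add(Mul(2, -2, Rational(1, 120)), Mul(-1, 31171)) = Add(Rational(-1, 30), -31171) = Rational(-935131, 30)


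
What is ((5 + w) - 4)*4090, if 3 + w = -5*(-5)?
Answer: 94070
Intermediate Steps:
w = 22 (w = -3 - 5*(-5) = -3 + 25 = 22)
((5 + w) - 4)*4090 = ((5 + 22) - 4)*4090 = (27 - 4)*4090 = 23*4090 = 94070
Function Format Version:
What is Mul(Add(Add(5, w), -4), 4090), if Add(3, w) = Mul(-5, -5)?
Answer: 94070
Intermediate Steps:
w = 22 (w = Add(-3, Mul(-5, -5)) = Add(-3, 25) = 22)
Mul(Add(Add(5, w), -4), 4090) = Mul(Add(Add(5, 22), -4), 4090) = Mul(Add(27, -4), 4090) = Mul(23, 4090) = 94070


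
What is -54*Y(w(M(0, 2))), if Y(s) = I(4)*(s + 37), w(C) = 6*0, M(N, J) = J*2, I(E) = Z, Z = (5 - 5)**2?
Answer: 0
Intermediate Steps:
Z = 0 (Z = 0**2 = 0)
I(E) = 0
M(N, J) = 2*J
w(C) = 0
Y(s) = 0 (Y(s) = 0*(s + 37) = 0*(37 + s) = 0)
-54*Y(w(M(0, 2))) = -54*0 = 0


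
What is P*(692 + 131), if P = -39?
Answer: -32097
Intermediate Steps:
P*(692 + 131) = -39*(692 + 131) = -39*823 = -32097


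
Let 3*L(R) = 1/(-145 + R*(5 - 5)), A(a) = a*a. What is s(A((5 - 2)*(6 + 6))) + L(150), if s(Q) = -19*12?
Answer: -99181/435 ≈ -228.00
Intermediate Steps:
A(a) = a²
s(Q) = -228
L(R) = -1/435 (L(R) = 1/(3*(-145 + R*(5 - 5))) = 1/(3*(-145 + R*0)) = 1/(3*(-145 + 0)) = (⅓)/(-145) = (⅓)*(-1/145) = -1/435)
s(A((5 - 2)*(6 + 6))) + L(150) = -228 - 1/435 = -99181/435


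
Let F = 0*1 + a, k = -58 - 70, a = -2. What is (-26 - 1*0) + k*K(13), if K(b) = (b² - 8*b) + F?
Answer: -8090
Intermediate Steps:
k = -128
F = -2 (F = 0*1 - 2 = 0 - 2 = -2)
K(b) = -2 + b² - 8*b (K(b) = (b² - 8*b) - 2 = -2 + b² - 8*b)
(-26 - 1*0) + k*K(13) = (-26 - 1*0) - 128*(-2 + 13² - 8*13) = (-26 + 0) - 128*(-2 + 169 - 104) = -26 - 128*63 = -26 - 8064 = -8090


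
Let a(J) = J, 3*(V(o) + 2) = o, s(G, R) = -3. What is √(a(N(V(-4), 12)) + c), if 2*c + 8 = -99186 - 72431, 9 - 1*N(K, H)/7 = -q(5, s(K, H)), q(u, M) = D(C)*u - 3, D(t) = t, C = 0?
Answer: I*√343082/2 ≈ 292.87*I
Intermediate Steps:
V(o) = -2 + o/3
q(u, M) = -3 (q(u, M) = 0*u - 3 = 0 - 3 = -3)
N(K, H) = 42 (N(K, H) = 63 - (-7)*(-3) = 63 - 7*3 = 63 - 21 = 42)
c = -171625/2 (c = -4 + (-99186 - 72431)/2 = -4 + (½)*(-171617) = -4 - 171617/2 = -171625/2 ≈ -85813.)
√(a(N(V(-4), 12)) + c) = √(42 - 171625/2) = √(-171541/2) = I*√343082/2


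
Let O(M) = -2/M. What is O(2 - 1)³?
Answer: -8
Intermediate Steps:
O(2 - 1)³ = (-2/(2 - 1))³ = (-2/1)³ = (-2*1)³ = (-2)³ = -8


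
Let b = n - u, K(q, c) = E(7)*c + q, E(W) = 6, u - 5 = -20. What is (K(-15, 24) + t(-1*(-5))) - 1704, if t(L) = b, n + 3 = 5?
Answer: -1558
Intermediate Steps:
u = -15 (u = 5 - 20 = -15)
n = 2 (n = -3 + 5 = 2)
K(q, c) = q + 6*c (K(q, c) = 6*c + q = q + 6*c)
b = 17 (b = 2 - 1*(-15) = 2 + 15 = 17)
t(L) = 17
(K(-15, 24) + t(-1*(-5))) - 1704 = ((-15 + 6*24) + 17) - 1704 = ((-15 + 144) + 17) - 1704 = (129 + 17) - 1704 = 146 - 1704 = -1558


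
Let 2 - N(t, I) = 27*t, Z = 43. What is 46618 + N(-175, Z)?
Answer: 51345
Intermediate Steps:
N(t, I) = 2 - 27*t
46618 + N(-175, Z) = 46618 + (2 - 27*(-175)) = 46618 + (2 + 4725) = 46618 + 4727 = 51345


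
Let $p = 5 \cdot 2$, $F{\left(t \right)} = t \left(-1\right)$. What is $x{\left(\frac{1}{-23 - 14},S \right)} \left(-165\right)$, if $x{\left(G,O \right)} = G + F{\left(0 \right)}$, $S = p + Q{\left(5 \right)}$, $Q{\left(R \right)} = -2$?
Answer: $\frac{165}{37} \approx 4.4595$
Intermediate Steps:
$F{\left(t \right)} = - t$
$p = 10$
$S = 8$ ($S = 10 - 2 = 8$)
$x{\left(G,O \right)} = G$ ($x{\left(G,O \right)} = G - 0 = G + 0 = G$)
$x{\left(\frac{1}{-23 - 14},S \right)} \left(-165\right) = \frac{1}{-23 - 14} \left(-165\right) = \frac{1}{-37} \left(-165\right) = \left(- \frac{1}{37}\right) \left(-165\right) = \frac{165}{37}$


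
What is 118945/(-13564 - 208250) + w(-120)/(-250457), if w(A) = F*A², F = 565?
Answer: -1834469311865/55554868998 ≈ -33.021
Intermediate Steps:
w(A) = 565*A²
118945/(-13564 - 208250) + w(-120)/(-250457) = 118945/(-13564 - 208250) + (565*(-120)²)/(-250457) = 118945/(-221814) + (565*14400)*(-1/250457) = 118945*(-1/221814) + 8136000*(-1/250457) = -118945/221814 - 8136000/250457 = -1834469311865/55554868998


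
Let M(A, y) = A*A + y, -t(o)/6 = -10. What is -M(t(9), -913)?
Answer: -2687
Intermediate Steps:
t(o) = 60 (t(o) = -6*(-10) = 60)
M(A, y) = y + A**2 (M(A, y) = A**2 + y = y + A**2)
-M(t(9), -913) = -(-913 + 60**2) = -(-913 + 3600) = -1*2687 = -2687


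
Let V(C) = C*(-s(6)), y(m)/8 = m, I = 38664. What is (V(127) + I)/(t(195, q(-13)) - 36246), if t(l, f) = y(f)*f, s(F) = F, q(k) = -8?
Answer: -18951/17867 ≈ -1.0607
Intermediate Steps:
y(m) = 8*m
t(l, f) = 8*f² (t(l, f) = (8*f)*f = 8*f²)
V(C) = -6*C (V(C) = C*(-1*6) = C*(-6) = -6*C)
(V(127) + I)/(t(195, q(-13)) - 36246) = (-6*127 + 38664)/(8*(-8)² - 36246) = (-762 + 38664)/(8*64 - 36246) = 37902/(512 - 36246) = 37902/(-35734) = 37902*(-1/35734) = -18951/17867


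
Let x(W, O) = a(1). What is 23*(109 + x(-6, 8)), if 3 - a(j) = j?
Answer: 2553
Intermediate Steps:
a(j) = 3 - j
x(W, O) = 2 (x(W, O) = 3 - 1*1 = 3 - 1 = 2)
23*(109 + x(-6, 8)) = 23*(109 + 2) = 23*111 = 2553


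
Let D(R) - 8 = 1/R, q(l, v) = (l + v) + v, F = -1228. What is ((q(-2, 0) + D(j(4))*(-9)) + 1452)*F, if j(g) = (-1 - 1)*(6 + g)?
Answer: -8463683/5 ≈ -1.6927e+6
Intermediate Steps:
j(g) = -12 - 2*g (j(g) = -2*(6 + g) = -12 - 2*g)
q(l, v) = l + 2*v
D(R) = 8 + 1/R
((q(-2, 0) + D(j(4))*(-9)) + 1452)*F = (((-2 + 2*0) + (8 + 1/(-12 - 2*4))*(-9)) + 1452)*(-1228) = (((-2 + 0) + (8 + 1/(-12 - 8))*(-9)) + 1452)*(-1228) = ((-2 + (8 + 1/(-20))*(-9)) + 1452)*(-1228) = ((-2 + (8 - 1/20)*(-9)) + 1452)*(-1228) = ((-2 + (159/20)*(-9)) + 1452)*(-1228) = ((-2 - 1431/20) + 1452)*(-1228) = (-1471/20 + 1452)*(-1228) = (27569/20)*(-1228) = -8463683/5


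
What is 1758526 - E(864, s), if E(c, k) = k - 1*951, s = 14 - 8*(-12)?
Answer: 1759367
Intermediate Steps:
s = 110 (s = 14 + 96 = 110)
E(c, k) = -951 + k (E(c, k) = k - 951 = -951 + k)
1758526 - E(864, s) = 1758526 - (-951 + 110) = 1758526 - 1*(-841) = 1758526 + 841 = 1759367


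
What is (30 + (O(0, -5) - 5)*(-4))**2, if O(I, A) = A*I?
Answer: 2500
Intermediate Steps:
(30 + (O(0, -5) - 5)*(-4))**2 = (30 + (-5*0 - 5)*(-4))**2 = (30 + (0 - 5)*(-4))**2 = (30 - 5*(-4))**2 = (30 + 20)**2 = 50**2 = 2500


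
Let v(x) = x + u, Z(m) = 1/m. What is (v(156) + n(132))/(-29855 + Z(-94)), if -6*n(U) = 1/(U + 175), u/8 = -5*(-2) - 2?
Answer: -19046233/2584667691 ≈ -0.0073689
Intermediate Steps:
u = 64 (u = 8*(-5*(-2) - 2) = 8*(10 - 2) = 8*8 = 64)
v(x) = 64 + x (v(x) = x + 64 = 64 + x)
n(U) = -1/(6*(175 + U)) (n(U) = -1/(6*(U + 175)) = -1/(6*(175 + U)))
(v(156) + n(132))/(-29855 + Z(-94)) = ((64 + 156) - 1/(1050 + 6*132))/(-29855 + 1/(-94)) = (220 - 1/(1050 + 792))/(-29855 - 1/94) = (220 - 1/1842)/(-2806371/94) = (220 - 1*1/1842)*(-94/2806371) = (220 - 1/1842)*(-94/2806371) = (405239/1842)*(-94/2806371) = -19046233/2584667691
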